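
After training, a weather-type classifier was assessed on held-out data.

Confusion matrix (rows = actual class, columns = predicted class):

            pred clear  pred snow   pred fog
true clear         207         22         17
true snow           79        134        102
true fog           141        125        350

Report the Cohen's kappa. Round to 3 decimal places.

0.366

Observed agreement pₒ = trace/N = 691/1177 = 0.5871
Expected agreement pₑ = Σ (rowᵢ·colᵢ)/N² = (246·427 + 315·281 + 616·469)/1177² = 0.3483
κ = (pₒ − pₑ)/(1 − pₑ) = (0.5871 − 0.3483)/(1 − 0.3483) = 0.366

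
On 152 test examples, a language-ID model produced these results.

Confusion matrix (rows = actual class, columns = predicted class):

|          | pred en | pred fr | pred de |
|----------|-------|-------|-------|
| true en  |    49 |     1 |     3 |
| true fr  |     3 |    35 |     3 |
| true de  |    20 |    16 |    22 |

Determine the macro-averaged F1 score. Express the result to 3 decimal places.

Per-class F1 score (2·TP/(2·TP+FP+FN)):
  en: TP=49, FP=3+20=23, FN=1+3=4 → 98/125 = 0.7840
  fr: TP=35, FP=1+16=17, FN=3+3=6 → 70/93 = 0.7527
  de: TP=22, FP=3+3=6, FN=20+16=36 → 44/86 = 0.5116
Macro-F1 score = mean = (0.7840 + 0.7527 + 0.5116) / 3 = 0.683

0.683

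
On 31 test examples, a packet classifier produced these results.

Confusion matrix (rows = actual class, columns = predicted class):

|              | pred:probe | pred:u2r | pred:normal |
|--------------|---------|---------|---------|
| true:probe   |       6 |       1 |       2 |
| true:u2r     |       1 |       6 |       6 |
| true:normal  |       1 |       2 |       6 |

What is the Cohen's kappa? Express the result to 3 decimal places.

0.376

Observed agreement pₒ = trace/N = 18/31 = 0.5806
Expected agreement pₑ = Σ (rowᵢ·colᵢ)/N² = (9·8 + 13·9 + 9·14)/31² = 0.3278
κ = (pₒ − pₑ)/(1 − pₑ) = (0.5806 − 0.3278)/(1 − 0.3278) = 0.376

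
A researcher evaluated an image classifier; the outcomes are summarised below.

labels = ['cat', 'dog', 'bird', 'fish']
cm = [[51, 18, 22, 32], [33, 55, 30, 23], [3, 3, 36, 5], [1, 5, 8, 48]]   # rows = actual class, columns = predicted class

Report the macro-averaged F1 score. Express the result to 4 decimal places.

Per-class F1 score (2·TP/(2·TP+FP+FN)):
  cat: TP=51, FP=33+3+1=37, FN=18+22+32=72 → 102/211 = 0.48341
  dog: TP=55, FP=18+3+5=26, FN=33+30+23=86 → 110/222 = 0.49550
  bird: TP=36, FP=22+30+8=60, FN=3+3+5=11 → 72/143 = 0.50350
  fish: TP=48, FP=32+23+5=60, FN=1+5+8=14 → 96/170 = 0.56471
Macro-F1 score = mean = (0.48341 + 0.49550 + 0.50350 + 0.56471) / 4 = 0.5118

0.5118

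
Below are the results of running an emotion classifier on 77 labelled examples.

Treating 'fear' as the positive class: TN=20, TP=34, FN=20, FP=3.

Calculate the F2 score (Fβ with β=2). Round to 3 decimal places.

0.672

Fβ = (1+β²)·TP / ((1+β²)·TP + β²·FN + FP), with β²=4
= 5·34 / (5·34 + 4·20 + 3) = 0.672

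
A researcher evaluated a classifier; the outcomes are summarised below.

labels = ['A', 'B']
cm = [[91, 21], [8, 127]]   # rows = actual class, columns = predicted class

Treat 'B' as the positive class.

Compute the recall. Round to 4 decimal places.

Recall = TP/(TP+FN) = 127/(127+8) = 127/135 = 0.9407

0.9407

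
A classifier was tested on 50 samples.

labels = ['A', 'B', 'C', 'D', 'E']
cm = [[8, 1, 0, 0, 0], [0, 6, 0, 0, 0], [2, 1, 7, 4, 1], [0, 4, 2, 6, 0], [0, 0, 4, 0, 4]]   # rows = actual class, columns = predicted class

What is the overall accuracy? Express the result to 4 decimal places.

0.6200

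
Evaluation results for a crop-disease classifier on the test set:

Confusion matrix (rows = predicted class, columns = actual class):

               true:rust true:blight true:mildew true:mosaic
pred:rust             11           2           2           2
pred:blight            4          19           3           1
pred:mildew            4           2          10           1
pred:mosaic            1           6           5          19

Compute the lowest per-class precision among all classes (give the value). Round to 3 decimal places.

Per-class precision (TP/(TP+FP)):
  rust: TP=11, FP=2+2+2=6 → 11/17 = 0.6471
  blight: TP=19, FP=4+3+1=8 → 19/27 = 0.7037
  mildew: TP=10, FP=4+2+1=7 → 10/17 = 0.5882
  mosaic: TP=19, FP=1+6+5=12 → 19/31 = 0.6129
Lowest is class 'mildew' with precision = 0.588.

0.588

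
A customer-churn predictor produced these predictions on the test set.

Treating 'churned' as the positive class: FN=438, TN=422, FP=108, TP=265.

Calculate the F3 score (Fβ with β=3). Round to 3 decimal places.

Fβ = (1+β²)·TP / ((1+β²)·TP + β²·FN + FP), with β²=9
= 10·265 / (10·265 + 9·438 + 108) = 0.396

0.396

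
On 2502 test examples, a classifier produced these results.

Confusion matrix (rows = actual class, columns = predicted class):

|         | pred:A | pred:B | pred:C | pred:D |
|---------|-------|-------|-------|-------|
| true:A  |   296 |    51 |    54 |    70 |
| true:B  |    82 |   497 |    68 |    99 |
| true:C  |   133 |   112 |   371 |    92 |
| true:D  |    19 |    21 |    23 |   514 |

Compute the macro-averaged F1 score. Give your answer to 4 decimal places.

Per-class F1 score (2·TP/(2·TP+FP+FN)):
  A: TP=296, FP=82+133+19=234, FN=51+54+70=175 → 592/1001 = 0.59141
  B: TP=497, FP=51+112+21=184, FN=82+68+99=249 → 994/1427 = 0.69657
  C: TP=371, FP=54+68+23=145, FN=133+112+92=337 → 742/1224 = 0.60621
  D: TP=514, FP=70+99+92=261, FN=19+21+23=63 → 1028/1352 = 0.76036
Macro-F1 score = mean = (0.59141 + 0.69657 + 0.60621 + 0.76036) / 4 = 0.6636

0.6636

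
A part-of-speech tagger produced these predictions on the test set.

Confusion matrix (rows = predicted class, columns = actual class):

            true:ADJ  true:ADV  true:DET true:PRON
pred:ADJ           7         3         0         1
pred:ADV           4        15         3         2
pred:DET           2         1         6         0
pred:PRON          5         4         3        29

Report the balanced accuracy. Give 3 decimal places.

0.612

Balanced accuracy = mean of per-class recall.
  ADJ: recall = 7/18 = 0.3889
  ADV: recall = 15/23 = 0.6522
  DET: recall = 6/12 = 0.5000
  PRON: recall = 29/32 = 0.9063
Mean = (0.3889 + 0.6522 + 0.5000 + 0.9063) / 4 = 0.612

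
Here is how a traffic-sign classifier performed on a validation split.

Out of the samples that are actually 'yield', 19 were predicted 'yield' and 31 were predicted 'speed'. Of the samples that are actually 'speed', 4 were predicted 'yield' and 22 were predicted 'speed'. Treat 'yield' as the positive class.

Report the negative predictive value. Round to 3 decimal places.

NPV = TN/(TN+FN) = 22/(22+31) = 0.415

0.415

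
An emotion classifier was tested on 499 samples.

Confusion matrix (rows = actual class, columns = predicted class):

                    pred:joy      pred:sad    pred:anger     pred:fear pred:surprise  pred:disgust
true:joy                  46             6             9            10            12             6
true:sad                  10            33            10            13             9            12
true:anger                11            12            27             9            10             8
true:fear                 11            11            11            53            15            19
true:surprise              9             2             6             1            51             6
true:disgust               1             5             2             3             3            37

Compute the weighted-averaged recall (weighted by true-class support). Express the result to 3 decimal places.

Per-class recall (TP/(TP+FN)):
  joy: TP=46, FN=6+9+10+12+6=43 → 46/89 = 0.5169
  sad: TP=33, FN=10+10+13+9+12=54 → 33/87 = 0.3793
  anger: TP=27, FN=11+12+9+10+8=50 → 27/77 = 0.3506
  fear: TP=53, FN=11+11+11+15+19=67 → 53/120 = 0.4417
  surprise: TP=51, FN=9+2+6+1+6=24 → 51/75 = 0.6800
  disgust: TP=37, FN=1+5+2+3+3=14 → 37/51 = 0.7255
Weighted-recall = Σ (supportᵢ/N)·recallᵢ with N=499: (89/499)·0.5169 + (87/499)·0.3793 + (77/499)·0.3506 + (120/499)·0.4417 + (75/499)·0.6800 + (51/499)·0.7255 = 0.495

0.495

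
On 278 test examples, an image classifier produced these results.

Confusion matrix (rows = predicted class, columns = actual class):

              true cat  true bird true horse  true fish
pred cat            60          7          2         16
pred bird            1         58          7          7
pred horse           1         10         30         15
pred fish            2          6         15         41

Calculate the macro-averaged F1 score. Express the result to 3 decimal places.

0.669

Per-class F1 score (2·TP/(2·TP+FP+FN)):
  cat: TP=60, FP=7+2+16=25, FN=1+1+2=4 → 120/149 = 0.8054
  bird: TP=58, FP=1+7+7=15, FN=7+10+6=23 → 116/154 = 0.7532
  horse: TP=30, FP=1+10+15=26, FN=2+7+15=24 → 60/110 = 0.5455
  fish: TP=41, FP=2+6+15=23, FN=16+7+15=38 → 82/143 = 0.5734
Macro-F1 score = mean = (0.8054 + 0.7532 + 0.5455 + 0.5734) / 4 = 0.669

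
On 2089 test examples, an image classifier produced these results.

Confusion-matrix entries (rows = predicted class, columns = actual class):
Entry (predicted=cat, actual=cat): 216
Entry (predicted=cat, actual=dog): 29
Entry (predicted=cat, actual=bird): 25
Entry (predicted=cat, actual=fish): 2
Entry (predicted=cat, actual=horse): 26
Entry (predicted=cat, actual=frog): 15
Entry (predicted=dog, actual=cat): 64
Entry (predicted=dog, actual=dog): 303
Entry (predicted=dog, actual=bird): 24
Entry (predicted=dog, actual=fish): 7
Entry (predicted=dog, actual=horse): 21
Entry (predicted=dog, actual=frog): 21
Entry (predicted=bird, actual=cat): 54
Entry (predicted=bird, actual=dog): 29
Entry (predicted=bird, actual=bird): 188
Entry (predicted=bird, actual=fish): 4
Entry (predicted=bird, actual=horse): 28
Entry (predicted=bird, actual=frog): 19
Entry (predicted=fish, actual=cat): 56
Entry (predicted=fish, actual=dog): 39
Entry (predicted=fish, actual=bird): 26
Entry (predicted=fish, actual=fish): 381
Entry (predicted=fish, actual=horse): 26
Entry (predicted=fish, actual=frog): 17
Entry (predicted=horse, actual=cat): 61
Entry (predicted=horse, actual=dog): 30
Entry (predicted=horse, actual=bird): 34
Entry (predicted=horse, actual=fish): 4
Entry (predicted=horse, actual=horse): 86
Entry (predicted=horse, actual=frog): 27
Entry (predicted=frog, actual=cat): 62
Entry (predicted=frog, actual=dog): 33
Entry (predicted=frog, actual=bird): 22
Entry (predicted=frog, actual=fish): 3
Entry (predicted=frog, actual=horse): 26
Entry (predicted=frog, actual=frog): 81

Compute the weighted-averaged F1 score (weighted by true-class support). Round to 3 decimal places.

0.594

Per-class F1 score (2·TP/(2·TP+FP+FN)):
  cat: TP=216, FP=29+25+2+26+15=97, FN=64+54+56+61+62=297 → 432/826 = 0.5230
  dog: TP=303, FP=64+24+7+21+21=137, FN=29+29+39+30+33=160 → 606/903 = 0.6711
  bird: TP=188, FP=54+29+4+28+19=134, FN=25+24+26+34+22=131 → 376/641 = 0.5866
  fish: TP=381, FP=56+39+26+26+17=164, FN=2+7+4+4+3=20 → 762/946 = 0.8055
  horse: TP=86, FP=61+30+34+4+27=156, FN=26+21+28+26+26=127 → 172/455 = 0.3780
  frog: TP=81, FP=62+33+22+3+26=146, FN=15+21+19+17+27=99 → 162/407 = 0.3980
Weighted-F1 score = Σ (supportᵢ/N)·F1 scoreᵢ with N=2089: (513/2089)·0.5230 + (463/2089)·0.6711 + (319/2089)·0.5866 + (401/2089)·0.8055 + (213/2089)·0.3780 + (180/2089)·0.3980 = 0.594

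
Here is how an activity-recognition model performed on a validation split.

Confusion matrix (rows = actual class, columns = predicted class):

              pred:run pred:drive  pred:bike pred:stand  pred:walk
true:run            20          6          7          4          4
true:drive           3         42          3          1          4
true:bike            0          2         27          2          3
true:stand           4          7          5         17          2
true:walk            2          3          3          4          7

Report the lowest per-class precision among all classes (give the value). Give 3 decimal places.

0.350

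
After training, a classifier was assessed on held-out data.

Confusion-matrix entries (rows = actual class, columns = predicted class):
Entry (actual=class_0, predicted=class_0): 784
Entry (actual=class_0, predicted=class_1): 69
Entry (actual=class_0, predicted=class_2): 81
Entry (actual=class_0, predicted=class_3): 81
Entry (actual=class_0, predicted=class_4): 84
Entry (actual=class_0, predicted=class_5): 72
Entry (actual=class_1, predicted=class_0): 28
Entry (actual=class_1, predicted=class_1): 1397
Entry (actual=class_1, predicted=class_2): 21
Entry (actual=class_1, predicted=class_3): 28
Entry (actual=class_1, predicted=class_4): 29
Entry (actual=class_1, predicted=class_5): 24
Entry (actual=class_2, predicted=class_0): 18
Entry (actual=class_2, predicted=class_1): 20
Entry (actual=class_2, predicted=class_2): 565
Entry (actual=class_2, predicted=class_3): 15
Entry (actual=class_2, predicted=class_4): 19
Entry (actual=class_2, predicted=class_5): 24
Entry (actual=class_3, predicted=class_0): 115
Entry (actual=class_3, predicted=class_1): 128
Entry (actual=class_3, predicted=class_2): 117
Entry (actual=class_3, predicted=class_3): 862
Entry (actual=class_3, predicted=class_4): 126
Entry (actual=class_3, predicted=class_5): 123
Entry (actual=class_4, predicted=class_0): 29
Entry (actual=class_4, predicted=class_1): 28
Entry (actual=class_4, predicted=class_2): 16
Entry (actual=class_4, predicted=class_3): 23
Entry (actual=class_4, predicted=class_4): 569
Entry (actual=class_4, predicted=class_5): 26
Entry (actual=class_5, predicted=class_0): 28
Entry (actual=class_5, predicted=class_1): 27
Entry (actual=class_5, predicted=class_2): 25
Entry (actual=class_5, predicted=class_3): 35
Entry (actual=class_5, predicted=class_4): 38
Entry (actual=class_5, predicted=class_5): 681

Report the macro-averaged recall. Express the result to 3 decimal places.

Per-class recall (TP/(TP+FN)):
  class_0: TP=784, FN=69+81+81+84+72=387 → 784/1171 = 0.6695
  class_1: TP=1397, FN=28+21+28+29+24=130 → 1397/1527 = 0.9149
  class_2: TP=565, FN=18+20+15+19+24=96 → 565/661 = 0.8548
  class_3: TP=862, FN=115+128+117+126+123=609 → 862/1471 = 0.5860
  class_4: TP=569, FN=29+28+16+23+26=122 → 569/691 = 0.8234
  class_5: TP=681, FN=28+27+25+35+38=153 → 681/834 = 0.8165
Macro-recall = mean = (0.6695 + 0.9149 + 0.8548 + 0.5860 + 0.8234 + 0.8165) / 6 = 0.778

0.778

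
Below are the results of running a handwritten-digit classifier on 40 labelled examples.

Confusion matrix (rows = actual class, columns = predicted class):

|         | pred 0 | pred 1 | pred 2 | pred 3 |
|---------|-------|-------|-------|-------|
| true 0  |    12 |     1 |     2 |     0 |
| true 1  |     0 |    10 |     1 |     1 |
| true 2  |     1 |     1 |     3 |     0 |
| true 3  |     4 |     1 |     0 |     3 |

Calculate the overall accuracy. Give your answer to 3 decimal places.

Accuracy = trace / total = (12+10+3+3=28) / 40 = 28/40 = 0.700

0.700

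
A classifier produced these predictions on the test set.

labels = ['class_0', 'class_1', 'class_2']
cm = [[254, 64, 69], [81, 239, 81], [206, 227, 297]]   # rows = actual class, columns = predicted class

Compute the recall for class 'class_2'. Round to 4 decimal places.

Take TP from the diagonal, FP from the rest of the 'class_2' prediction marginal, FN from the rest of the 'class_2' actual marginal.
recall = TP/(TP+FN).
class_2: TP=297, FN=206+227=433 → 297/730 = 0.40685

0.4068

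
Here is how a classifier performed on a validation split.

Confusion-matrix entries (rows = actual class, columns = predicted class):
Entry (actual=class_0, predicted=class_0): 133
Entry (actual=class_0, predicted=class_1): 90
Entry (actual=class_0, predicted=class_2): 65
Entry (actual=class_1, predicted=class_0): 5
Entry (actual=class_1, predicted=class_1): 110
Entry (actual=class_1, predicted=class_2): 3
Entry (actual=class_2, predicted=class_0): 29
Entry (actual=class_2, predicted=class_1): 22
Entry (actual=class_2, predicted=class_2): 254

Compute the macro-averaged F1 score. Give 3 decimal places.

Per-class F1 score (2·TP/(2·TP+FP+FN)):
  class_0: TP=133, FP=5+29=34, FN=90+65=155 → 266/455 = 0.5846
  class_1: TP=110, FP=90+22=112, FN=5+3=8 → 220/340 = 0.6471
  class_2: TP=254, FP=65+3=68, FN=29+22=51 → 508/627 = 0.8102
Macro-F1 score = mean = (0.5846 + 0.6471 + 0.8102) / 3 = 0.681

0.681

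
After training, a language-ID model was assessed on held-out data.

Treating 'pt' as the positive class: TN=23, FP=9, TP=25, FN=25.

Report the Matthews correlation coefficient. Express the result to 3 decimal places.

0.217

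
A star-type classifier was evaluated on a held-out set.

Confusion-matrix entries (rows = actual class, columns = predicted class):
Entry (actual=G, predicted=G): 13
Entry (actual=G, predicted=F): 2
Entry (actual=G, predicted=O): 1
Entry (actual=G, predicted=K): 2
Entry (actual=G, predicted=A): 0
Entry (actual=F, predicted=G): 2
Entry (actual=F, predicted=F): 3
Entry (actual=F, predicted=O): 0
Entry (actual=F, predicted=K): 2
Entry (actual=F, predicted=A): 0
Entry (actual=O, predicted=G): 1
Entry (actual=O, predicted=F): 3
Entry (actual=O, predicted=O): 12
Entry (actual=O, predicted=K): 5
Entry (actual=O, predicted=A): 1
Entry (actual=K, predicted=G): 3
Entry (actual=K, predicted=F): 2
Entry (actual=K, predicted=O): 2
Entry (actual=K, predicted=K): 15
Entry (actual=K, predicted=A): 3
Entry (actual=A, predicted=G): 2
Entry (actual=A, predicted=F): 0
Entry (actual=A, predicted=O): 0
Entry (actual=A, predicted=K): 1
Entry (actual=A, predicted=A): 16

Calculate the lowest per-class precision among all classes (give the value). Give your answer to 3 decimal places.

0.300

Per-class precision (TP/(TP+FP)):
  G: TP=13, FP=2+1+3+2=8 → 13/21 = 0.6190
  F: TP=3, FP=2+3+2+0=7 → 3/10 = 0.3000
  O: TP=12, FP=1+0+2+0=3 → 12/15 = 0.8000
  K: TP=15, FP=2+2+5+1=10 → 15/25 = 0.6000
  A: TP=16, FP=0+0+1+3=4 → 16/20 = 0.8000
Lowest is class 'F' with precision = 0.300.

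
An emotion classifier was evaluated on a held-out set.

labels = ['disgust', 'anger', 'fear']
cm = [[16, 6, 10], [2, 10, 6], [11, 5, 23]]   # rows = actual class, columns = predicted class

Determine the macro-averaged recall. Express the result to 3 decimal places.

Per-class recall (TP/(TP+FN)):
  disgust: TP=16, FN=6+10=16 → 16/32 = 0.5000
  anger: TP=10, FN=2+6=8 → 10/18 = 0.5556
  fear: TP=23, FN=11+5=16 → 23/39 = 0.5897
Macro-recall = mean = (0.5000 + 0.5556 + 0.5897) / 3 = 0.548

0.548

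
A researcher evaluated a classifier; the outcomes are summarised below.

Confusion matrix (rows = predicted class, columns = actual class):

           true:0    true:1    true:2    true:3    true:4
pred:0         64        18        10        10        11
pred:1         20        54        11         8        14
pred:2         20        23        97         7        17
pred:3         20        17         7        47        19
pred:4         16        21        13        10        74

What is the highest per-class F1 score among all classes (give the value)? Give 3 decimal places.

0.642

Per-class F1 score (2·TP/(2·TP+FP+FN)):
  0: TP=64, FP=18+10+10+11=49, FN=20+20+20+16=76 → 128/253 = 0.5059
  1: TP=54, FP=20+11+8+14=53, FN=18+23+17+21=79 → 108/240 = 0.4500
  2: TP=97, FP=20+23+7+17=67, FN=10+11+7+13=41 → 194/302 = 0.6424
  3: TP=47, FP=20+17+7+19=63, FN=10+8+7+10=35 → 94/192 = 0.4896
  4: TP=74, FP=16+21+13+10=60, FN=11+14+17+19=61 → 148/269 = 0.5502
Highest is class '2' with F1 score = 0.642.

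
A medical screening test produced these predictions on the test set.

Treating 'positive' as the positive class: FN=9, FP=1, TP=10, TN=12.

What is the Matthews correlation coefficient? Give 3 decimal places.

0.465

MCC = (TP·TN − FP·FN) / √((TP+FP)(TP+FN)(TN+FP)(TN+FN))
Numerator = 10·12 − 1·9 = 111
Denominator = √(11·19·13·21) = √57057 = 238.8661
MCC = 111 / 238.8661 = 0.465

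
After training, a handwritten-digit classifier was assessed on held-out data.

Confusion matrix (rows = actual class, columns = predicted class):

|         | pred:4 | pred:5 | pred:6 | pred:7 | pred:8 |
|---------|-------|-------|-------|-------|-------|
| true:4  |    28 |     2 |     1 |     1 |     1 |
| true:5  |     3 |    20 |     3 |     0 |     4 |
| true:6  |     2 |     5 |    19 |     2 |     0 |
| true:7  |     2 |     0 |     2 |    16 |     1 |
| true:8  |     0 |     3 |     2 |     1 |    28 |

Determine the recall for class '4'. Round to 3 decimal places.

0.848

recall = TP/(TP+FN).
4: TP=28, FN=2+1+1+1=5 → 28/33 = 0.8485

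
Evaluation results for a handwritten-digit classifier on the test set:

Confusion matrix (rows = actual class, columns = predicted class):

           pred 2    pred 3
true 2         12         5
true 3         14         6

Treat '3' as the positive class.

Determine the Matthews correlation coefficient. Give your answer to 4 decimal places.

0.0064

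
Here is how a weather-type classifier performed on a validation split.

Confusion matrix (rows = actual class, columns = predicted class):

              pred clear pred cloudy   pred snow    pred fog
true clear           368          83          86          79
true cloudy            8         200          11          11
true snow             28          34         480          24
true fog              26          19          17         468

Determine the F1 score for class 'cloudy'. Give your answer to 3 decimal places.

0.707

One-vs-rest for 'cloudy': TP = diagonal; FP = other classes predicted 'cloudy'; FN = 'cloudy' predicted as other.
F1 score = 2·TP/(2·TP+FP+FN).
cloudy: TP=200, FP=83+34+19=136, FN=8+11+11=30 → 400/566 = 0.7067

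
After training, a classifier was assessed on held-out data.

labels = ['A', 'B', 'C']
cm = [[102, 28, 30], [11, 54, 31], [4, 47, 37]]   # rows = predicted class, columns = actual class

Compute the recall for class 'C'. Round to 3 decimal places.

0.378

One-vs-rest for 'C': TP = diagonal; FP = other classes predicted 'C'; FN = 'C' predicted as other.
recall = TP/(TP+FN).
C: TP=37, FN=30+31=61 → 37/98 = 0.3776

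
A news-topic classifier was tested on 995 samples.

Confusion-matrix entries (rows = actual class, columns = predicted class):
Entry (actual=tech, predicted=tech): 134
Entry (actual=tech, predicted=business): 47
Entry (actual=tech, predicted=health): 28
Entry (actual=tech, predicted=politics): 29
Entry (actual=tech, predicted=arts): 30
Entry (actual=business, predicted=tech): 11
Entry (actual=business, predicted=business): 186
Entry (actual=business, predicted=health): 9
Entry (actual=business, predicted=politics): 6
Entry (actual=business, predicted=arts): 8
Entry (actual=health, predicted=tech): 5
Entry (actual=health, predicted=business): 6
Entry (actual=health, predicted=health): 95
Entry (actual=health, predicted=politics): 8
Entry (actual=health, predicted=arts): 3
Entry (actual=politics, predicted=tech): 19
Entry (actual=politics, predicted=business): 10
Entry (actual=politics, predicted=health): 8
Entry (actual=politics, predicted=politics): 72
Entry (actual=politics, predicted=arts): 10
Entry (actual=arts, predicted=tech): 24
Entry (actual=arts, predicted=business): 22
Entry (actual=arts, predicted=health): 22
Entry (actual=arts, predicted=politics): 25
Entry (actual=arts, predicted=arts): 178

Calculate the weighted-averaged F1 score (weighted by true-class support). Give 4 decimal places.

0.6646

Per-class F1 score (2·TP/(2·TP+FP+FN)):
  tech: TP=134, FP=11+5+19+24=59, FN=47+28+29+30=134 → 268/461 = 0.58134
  business: TP=186, FP=47+6+10+22=85, FN=11+9+6+8=34 → 372/491 = 0.75764
  health: TP=95, FP=28+9+8+22=67, FN=5+6+8+3=22 → 190/279 = 0.68100
  politics: TP=72, FP=29+6+8+25=68, FN=19+10+8+10=47 → 144/259 = 0.55598
  arts: TP=178, FP=30+8+3+10=51, FN=24+22+22+25=93 → 356/500 = 0.71200
Weighted-F1 score = Σ (supportᵢ/N)·F1 scoreᵢ with N=995: (268/995)·0.58134 + (220/995)·0.75764 + (117/995)·0.68100 + (119/995)·0.55598 + (271/995)·0.71200 = 0.6646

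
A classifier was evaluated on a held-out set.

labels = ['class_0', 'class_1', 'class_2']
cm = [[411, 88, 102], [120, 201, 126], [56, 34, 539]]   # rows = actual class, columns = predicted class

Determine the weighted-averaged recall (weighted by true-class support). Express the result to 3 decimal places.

0.686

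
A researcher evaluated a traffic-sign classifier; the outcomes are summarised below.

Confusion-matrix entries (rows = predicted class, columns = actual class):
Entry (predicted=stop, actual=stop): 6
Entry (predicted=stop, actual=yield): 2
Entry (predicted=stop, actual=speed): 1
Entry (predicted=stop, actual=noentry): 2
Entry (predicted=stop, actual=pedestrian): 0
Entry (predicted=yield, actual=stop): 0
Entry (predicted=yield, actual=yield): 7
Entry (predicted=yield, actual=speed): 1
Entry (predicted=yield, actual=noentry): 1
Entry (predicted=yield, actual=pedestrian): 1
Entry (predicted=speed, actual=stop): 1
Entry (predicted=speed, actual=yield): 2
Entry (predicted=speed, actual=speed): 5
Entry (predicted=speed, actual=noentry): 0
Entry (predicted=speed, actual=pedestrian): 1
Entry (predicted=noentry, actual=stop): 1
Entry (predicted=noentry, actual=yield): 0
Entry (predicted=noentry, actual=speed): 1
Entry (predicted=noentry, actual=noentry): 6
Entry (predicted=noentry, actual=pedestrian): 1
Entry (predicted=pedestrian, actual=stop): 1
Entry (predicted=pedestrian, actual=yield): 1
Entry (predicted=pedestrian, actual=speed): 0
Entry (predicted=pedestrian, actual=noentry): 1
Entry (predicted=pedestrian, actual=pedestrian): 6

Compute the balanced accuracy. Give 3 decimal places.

Balanced accuracy = mean of per-class recall.
  stop: recall = 6/9 = 0.6667
  yield: recall = 7/12 = 0.5833
  speed: recall = 5/8 = 0.6250
  noentry: recall = 6/10 = 0.6000
  pedestrian: recall = 6/9 = 0.6667
Mean = (0.6667 + 0.5833 + 0.6250 + 0.6000 + 0.6667) / 5 = 0.628

0.628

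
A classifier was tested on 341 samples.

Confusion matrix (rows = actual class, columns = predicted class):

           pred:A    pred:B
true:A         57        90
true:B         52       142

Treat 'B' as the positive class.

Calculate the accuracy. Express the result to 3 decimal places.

0.584

Accuracy = (TP+TN)/N = (142+57)/341 = 0.584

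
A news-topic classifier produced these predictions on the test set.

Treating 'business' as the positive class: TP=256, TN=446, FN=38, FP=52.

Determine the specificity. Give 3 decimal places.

0.896

Specificity = TN/(TN+FP) = 446/(446+52) = 0.896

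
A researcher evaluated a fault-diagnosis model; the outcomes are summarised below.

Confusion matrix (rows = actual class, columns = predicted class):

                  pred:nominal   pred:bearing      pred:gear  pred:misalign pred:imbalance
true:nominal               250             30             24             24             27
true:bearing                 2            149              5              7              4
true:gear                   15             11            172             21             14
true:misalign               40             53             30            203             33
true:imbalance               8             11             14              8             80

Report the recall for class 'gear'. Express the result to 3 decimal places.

0.738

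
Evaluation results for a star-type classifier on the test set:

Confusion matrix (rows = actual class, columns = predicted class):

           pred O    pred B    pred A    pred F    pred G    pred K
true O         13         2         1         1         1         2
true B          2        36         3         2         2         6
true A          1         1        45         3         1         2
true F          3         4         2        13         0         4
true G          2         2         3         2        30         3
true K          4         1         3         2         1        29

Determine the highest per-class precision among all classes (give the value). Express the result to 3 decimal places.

Per-class precision (TP/(TP+FP)):
  O: TP=13, FP=2+1+3+2+4=12 → 13/25 = 0.5200
  B: TP=36, FP=2+1+4+2+1=10 → 36/46 = 0.7826
  A: TP=45, FP=1+3+2+3+3=12 → 45/57 = 0.7895
  F: TP=13, FP=1+2+3+2+2=10 → 13/23 = 0.5652
  G: TP=30, FP=1+2+1+0+1=5 → 30/35 = 0.8571
  K: TP=29, FP=2+6+2+4+3=17 → 29/46 = 0.6304
Highest is class 'G' with precision = 0.857.

0.857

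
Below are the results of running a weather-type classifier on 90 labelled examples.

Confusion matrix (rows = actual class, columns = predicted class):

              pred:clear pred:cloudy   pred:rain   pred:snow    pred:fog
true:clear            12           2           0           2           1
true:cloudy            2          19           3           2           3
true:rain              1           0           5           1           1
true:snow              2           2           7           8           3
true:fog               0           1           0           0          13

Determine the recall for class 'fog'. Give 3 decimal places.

0.929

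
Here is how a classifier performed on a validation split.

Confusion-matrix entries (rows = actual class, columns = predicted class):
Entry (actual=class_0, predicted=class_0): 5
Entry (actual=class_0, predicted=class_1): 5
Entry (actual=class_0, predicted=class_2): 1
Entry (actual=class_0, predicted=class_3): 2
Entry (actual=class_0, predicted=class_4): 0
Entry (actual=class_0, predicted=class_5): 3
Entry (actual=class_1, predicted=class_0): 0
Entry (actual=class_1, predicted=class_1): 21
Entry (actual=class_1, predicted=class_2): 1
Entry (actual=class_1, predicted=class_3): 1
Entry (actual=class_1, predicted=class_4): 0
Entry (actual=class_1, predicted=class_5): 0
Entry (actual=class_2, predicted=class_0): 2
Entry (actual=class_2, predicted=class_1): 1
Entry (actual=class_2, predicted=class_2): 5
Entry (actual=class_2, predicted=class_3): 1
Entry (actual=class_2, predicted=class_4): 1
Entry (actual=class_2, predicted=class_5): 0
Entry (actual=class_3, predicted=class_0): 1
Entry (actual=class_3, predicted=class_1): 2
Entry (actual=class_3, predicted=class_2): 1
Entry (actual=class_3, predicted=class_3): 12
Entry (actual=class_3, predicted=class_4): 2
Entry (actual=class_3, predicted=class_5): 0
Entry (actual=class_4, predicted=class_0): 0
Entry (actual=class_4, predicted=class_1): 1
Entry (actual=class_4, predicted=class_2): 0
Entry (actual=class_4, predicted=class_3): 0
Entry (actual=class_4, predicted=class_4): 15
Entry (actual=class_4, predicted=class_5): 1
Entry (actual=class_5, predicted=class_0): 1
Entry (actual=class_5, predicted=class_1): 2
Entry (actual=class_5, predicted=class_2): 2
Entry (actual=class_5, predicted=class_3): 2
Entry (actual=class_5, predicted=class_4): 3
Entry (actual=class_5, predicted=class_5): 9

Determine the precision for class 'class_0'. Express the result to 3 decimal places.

precision = TP/(TP+FP).
class_0: TP=5, FP=0+2+1+0+1=4 → 5/9 = 0.5556

0.556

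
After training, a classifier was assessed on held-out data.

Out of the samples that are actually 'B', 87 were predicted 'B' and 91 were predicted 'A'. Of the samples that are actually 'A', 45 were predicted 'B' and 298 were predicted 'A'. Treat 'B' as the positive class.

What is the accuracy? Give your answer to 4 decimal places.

0.7390

Accuracy = (TP+TN)/N = (87+298)/521 = 0.7390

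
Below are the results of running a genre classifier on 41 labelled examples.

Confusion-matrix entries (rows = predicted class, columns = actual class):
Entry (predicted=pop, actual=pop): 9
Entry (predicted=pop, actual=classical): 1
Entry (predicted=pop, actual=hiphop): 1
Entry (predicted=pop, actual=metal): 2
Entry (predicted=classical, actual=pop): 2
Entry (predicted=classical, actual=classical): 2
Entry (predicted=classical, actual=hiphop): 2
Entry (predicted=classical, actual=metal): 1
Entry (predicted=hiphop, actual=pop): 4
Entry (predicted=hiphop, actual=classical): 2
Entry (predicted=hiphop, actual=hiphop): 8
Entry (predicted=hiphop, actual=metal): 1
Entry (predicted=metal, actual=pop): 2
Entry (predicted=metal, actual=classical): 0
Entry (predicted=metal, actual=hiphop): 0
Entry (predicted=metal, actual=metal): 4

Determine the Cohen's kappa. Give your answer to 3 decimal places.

Observed agreement pₒ = trace/N = 23/41 = 0.5610
Expected agreement pₑ = Σ (rowᵢ·colᵢ)/N² = (17·13 + 5·7 + 11·15 + 8·6)/41² = 0.2790
κ = (pₒ − pₑ)/(1 − pₑ) = (0.5610 − 0.2790)/(1 − 0.2790) = 0.391

0.391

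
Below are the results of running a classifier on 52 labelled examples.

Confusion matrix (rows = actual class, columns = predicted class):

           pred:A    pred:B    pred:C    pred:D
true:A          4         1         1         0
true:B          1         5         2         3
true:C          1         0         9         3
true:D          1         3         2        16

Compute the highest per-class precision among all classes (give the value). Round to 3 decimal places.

Per-class precision (TP/(TP+FP)):
  A: TP=4, FP=1+1+1=3 → 4/7 = 0.5714
  B: TP=5, FP=1+0+3=4 → 5/9 = 0.5556
  C: TP=9, FP=1+2+2=5 → 9/14 = 0.6429
  D: TP=16, FP=0+3+3=6 → 16/22 = 0.7273
Highest is class 'D' with precision = 0.727.

0.727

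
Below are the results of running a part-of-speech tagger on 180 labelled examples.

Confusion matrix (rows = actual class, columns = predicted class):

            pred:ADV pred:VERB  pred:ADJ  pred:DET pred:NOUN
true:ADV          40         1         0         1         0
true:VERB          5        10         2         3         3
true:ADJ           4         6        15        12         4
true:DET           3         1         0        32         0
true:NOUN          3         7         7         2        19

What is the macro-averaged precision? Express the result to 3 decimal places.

0.625

Per-class precision (TP/(TP+FP)):
  ADV: TP=40, FP=5+4+3+3=15 → 40/55 = 0.7273
  VERB: TP=10, FP=1+6+1+7=15 → 10/25 = 0.4000
  ADJ: TP=15, FP=0+2+0+7=9 → 15/24 = 0.6250
  DET: TP=32, FP=1+3+12+2=18 → 32/50 = 0.6400
  NOUN: TP=19, FP=0+3+4+0=7 → 19/26 = 0.7308
Macro-precision = mean = (0.7273 + 0.4000 + 0.6250 + 0.6400 + 0.7308) / 5 = 0.625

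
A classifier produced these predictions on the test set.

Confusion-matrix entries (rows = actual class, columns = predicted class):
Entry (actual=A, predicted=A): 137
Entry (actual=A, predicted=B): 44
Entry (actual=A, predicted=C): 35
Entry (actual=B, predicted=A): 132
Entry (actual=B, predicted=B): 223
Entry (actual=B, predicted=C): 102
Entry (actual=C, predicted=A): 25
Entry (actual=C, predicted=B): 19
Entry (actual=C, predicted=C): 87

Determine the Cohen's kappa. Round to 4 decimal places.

Observed agreement pₒ = trace/N = 447/804 = 0.55597
Expected agreement pₑ = Σ (rowᵢ·colᵢ)/N² = (216·294 + 457·286 + 131·224)/804² = 0.34583
κ = (pₒ − pₑ)/(1 − pₑ) = (0.55597 − 0.34583)/(1 − 0.34583) = 0.3212

0.3212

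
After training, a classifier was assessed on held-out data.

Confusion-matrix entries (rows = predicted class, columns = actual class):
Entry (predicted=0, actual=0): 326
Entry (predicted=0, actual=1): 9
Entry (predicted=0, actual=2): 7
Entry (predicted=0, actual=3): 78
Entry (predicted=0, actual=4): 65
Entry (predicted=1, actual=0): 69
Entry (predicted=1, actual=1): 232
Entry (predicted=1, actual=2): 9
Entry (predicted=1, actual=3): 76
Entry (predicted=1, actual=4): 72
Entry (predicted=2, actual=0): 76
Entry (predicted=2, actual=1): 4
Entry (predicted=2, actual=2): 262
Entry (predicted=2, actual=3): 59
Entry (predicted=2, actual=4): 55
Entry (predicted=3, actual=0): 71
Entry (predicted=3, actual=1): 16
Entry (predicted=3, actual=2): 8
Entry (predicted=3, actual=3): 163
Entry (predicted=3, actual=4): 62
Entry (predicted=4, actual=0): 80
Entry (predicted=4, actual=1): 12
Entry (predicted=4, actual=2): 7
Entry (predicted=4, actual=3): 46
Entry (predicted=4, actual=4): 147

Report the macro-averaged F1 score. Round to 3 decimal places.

0.557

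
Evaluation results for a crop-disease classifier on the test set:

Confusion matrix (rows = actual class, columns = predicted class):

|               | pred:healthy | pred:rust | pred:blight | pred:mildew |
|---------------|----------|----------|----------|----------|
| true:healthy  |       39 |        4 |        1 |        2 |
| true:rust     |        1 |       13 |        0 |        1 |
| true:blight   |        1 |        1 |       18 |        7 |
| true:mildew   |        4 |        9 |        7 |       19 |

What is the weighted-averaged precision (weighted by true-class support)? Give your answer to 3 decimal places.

Per-class precision (TP/(TP+FP)):
  healthy: TP=39, FP=1+1+4=6 → 39/45 = 0.8667
  rust: TP=13, FP=4+1+9=14 → 13/27 = 0.4815
  blight: TP=18, FP=1+0+7=8 → 18/26 = 0.6923
  mildew: TP=19, FP=2+1+7=10 → 19/29 = 0.6552
Weighted-precision = Σ (supportᵢ/N)·precisionᵢ with N=127: (46/127)·0.8667 + (15/127)·0.4815 + (27/127)·0.6923 + (39/127)·0.6552 = 0.719

0.719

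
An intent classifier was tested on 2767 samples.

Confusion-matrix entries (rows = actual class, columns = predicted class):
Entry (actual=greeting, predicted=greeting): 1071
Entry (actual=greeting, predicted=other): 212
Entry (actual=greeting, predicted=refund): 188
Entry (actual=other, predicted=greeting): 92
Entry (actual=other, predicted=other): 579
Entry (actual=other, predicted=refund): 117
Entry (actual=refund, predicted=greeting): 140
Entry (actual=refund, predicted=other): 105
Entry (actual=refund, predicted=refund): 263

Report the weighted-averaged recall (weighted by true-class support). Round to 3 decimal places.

Per-class recall (TP/(TP+FN)):
  greeting: TP=1071, FN=212+188=400 → 1071/1471 = 0.7281
  other: TP=579, FN=92+117=209 → 579/788 = 0.7348
  refund: TP=263, FN=140+105=245 → 263/508 = 0.5177
Weighted-recall = Σ (supportᵢ/N)·recallᵢ with N=2767: (1471/2767)·0.7281 + (788/2767)·0.7348 + (508/2767)·0.5177 = 0.691

0.691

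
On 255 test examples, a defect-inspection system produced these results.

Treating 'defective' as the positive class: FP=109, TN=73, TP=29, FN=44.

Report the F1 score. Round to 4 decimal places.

0.2749

Precision = TP/(TP+FP) = 29/138 = 0.2101
Recall = TP/(TP+FN) = 29/73 = 0.3973
F1 = 2·TP/(2·TP+FP+FN) = 58/211 = 0.2749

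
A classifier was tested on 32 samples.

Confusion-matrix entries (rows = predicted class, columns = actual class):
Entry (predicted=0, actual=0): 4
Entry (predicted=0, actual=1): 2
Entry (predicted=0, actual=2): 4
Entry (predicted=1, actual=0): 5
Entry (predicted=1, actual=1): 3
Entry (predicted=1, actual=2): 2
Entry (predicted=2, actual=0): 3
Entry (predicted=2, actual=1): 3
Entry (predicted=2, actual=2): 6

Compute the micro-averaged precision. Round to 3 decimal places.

Micro-averaging pools counts across classes: ΣTP=13, ΣFP=19, ΣFN=19.
Micro-precision = TP/(TP+FP) on pooled counts = 0.406 (equals overall accuracy in single-label multiclass).

0.406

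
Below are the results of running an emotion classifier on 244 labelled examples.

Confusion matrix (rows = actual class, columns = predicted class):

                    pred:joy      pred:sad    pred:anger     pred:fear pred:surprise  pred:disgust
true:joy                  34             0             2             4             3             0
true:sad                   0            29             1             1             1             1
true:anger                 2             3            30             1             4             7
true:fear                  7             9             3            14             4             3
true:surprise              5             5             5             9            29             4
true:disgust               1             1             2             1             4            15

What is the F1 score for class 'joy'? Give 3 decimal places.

0.739

One-vs-rest for 'joy': TP = diagonal; FP = other classes predicted 'joy'; FN = 'joy' predicted as other.
F1 score = 2·TP/(2·TP+FP+FN).
joy: TP=34, FP=0+2+7+5+1=15, FN=0+2+4+3+0=9 → 68/92 = 0.7391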